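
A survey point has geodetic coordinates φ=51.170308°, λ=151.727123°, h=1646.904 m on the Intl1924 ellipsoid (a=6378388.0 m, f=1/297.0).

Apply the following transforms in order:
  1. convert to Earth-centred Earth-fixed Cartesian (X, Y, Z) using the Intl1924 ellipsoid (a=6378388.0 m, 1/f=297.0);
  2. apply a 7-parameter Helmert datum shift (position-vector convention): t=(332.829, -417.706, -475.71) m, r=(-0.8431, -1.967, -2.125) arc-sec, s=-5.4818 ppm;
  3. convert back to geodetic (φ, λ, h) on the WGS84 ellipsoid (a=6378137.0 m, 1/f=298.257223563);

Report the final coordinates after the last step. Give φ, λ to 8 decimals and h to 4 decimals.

start: φ=51.170308°, λ=151.727123°, h=1646.904 m
→ ECEF (a=6378388.000, f=1/297.0): X=-3530304.5221, Y=1898717.9726, Z=4946825.6444
→ Helmert 7p (PV): X=-3529979.9537, Y=1898346.4481, Z=4946281.3901
→ geod (Bowring, a=6378137.000): φ=51.16967168°, λ=151.72960269°, h=1128.9810 m

φ=51.16967168°, λ=151.72960269°, h=1128.9810 m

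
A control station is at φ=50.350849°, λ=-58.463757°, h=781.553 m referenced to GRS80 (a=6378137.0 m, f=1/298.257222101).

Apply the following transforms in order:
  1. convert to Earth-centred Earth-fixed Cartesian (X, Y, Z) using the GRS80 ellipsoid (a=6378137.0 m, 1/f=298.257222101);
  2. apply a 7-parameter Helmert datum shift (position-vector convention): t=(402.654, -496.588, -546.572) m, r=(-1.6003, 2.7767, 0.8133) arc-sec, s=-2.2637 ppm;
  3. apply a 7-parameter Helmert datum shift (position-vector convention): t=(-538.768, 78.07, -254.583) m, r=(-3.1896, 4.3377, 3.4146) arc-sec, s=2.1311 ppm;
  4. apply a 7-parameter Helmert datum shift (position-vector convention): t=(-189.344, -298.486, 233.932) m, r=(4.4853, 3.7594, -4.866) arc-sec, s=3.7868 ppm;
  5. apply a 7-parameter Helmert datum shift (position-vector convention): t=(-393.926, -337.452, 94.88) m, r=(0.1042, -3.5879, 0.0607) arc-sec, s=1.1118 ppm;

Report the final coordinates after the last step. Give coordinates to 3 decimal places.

X=2132606.225 m, Y=-3477123.282 m, Z=4887863.378 m

start: φ=50.350849°, λ=-58.463757°, h=781.553 m
→ ECEF (a=6378137.000, f=1/298.257222101): X=2133152.5128, Y=-3476051.0485, Z=4888384.4125
→ Helmert 7p (PV): X=2133629.8504, Y=-3476493.4305, Z=4887825.0274
→ Helmert 7p (PV): X=2133255.9709, Y=-3476311.8645, Z=4887589.7503
→ Helmert 7p (PV): X=2133081.7770, Y=-3476780.1233, Z=4887727.7157
→ Helmert 7p (PV): X=2132606.2254, Y=-3477123.2822, Z=4887863.3777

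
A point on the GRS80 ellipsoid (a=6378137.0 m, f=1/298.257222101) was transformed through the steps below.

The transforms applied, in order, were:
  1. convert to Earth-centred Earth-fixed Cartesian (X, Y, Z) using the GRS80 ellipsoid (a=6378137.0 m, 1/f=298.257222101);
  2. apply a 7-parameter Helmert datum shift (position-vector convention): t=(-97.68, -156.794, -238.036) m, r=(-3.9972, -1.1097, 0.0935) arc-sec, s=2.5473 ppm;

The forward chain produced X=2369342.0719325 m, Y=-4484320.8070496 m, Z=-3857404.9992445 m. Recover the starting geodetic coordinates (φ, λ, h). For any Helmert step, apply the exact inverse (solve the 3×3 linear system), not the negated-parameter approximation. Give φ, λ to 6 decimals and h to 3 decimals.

φ=-37.440758°, λ=-62.147791°, h=1498.663 m

start: X=2369342.0719, Y=-4484320.8070, Z=-3857404.9992 m
→ Helmert⁻¹: X=2369410.9317, Y=-4484078.9150, Z=-3857256.7821
→ geod (Bowring, a=6378137.000): φ=-37.44075800°, λ=-62.14779100°, h=1498.6630 m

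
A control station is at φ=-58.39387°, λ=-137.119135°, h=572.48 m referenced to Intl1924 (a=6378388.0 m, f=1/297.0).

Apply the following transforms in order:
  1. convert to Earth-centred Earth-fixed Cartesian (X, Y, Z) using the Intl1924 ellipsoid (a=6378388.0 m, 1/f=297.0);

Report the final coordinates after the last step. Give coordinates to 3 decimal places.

X=-2455693.670 m, Y=-2280443.534 m, Z=-5409459.186 m

start: φ=-58.393870°, λ=-137.119135°, h=572.480 m
→ ECEF (a=6378388.000, f=1/297.0): X=-2455693.6699, Y=-2280443.5344, Z=-5409459.1860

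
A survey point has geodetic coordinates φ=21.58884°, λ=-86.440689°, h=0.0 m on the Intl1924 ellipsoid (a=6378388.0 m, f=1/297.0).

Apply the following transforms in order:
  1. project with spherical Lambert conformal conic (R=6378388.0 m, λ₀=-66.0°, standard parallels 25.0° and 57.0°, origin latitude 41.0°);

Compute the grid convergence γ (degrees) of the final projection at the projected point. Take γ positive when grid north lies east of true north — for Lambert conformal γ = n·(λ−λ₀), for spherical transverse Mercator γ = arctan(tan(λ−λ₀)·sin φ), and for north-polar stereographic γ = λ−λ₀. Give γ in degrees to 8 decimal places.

-13.59303297

start: φ=21.588840°, λ=-86.440689°, h=0.000 m
→ into lcc (λ₀=-66.0°): φ=21.58884000°, λ−λ₀=-20.44068900°
convergence γ = -13.59303297°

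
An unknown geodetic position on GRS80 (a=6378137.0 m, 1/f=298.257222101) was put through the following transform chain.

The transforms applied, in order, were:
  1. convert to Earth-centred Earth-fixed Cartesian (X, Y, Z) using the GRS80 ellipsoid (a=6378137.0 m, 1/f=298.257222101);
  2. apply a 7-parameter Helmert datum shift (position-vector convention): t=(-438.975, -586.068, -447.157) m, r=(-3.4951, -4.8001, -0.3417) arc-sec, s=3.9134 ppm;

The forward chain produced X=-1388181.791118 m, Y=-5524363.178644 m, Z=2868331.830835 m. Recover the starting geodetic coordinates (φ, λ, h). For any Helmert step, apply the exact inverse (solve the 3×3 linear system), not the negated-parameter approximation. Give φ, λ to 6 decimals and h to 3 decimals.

φ=26.888543°, λ=-104.101729°, h=3316.736 m

start: X=-1388181.7911, Y=-5524363.1786, Z=2868331.8308 m
→ Helmert⁻¹: X=-1387661.4753, Y=-5523806.4022, Z=2868706.4549
→ geod (Bowring, a=6378137.000): φ=26.88854300°, λ=-104.10172900°, h=3316.7360 m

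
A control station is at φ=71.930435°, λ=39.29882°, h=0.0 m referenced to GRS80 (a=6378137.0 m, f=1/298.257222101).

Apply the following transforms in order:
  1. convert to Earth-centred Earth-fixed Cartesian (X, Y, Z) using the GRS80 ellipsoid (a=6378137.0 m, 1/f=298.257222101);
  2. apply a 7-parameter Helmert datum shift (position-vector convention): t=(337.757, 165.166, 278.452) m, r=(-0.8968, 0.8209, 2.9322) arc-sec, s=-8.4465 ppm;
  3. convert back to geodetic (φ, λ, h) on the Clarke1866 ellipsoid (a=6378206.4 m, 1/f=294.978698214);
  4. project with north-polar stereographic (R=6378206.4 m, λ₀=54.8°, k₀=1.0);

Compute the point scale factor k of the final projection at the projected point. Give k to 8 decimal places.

start: φ=71.930435°, λ=39.298820°, h=0.000 m
→ ECEF (a=6378137.000, f=1/298.257222101): X=1535578.8591, Y=1256803.9222, Z=6041283.0562
→ Helmert 7p (PV): X=1535909.8228, Y=1257006.5679, Z=6041498.9049
→ geod (Bowring, a=6378206.400): φ=71.92902044°, λ=39.29729566°, h=470.0110 m
→ into stereo (λ₀=54.8°): φ=71.92902044°, λ−λ₀=-15.50270434°
scale k = 1.02528719

1.02528719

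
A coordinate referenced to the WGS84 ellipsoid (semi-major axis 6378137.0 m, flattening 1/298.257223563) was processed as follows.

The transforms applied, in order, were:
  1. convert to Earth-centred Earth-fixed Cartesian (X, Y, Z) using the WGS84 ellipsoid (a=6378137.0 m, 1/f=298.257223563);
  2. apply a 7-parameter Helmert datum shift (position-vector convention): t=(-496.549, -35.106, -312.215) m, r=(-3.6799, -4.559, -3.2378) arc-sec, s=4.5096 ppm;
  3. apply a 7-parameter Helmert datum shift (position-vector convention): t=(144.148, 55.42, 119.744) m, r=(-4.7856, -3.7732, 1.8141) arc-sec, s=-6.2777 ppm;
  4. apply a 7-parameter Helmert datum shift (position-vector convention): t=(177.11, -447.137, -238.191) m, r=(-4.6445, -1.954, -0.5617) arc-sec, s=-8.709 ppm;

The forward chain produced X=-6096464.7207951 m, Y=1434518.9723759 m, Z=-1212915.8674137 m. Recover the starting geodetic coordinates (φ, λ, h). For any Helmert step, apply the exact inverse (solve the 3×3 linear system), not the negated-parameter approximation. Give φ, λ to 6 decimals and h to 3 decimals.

φ=-11.025198°, λ=166.754799°, h=1885.425 m

start: X=-6096464.7208, Y=1434518.9724, Z=-1212915.8674 m
→ Helmert⁻¹: X=-6096710.3219, Y=1434989.3083, Z=-1212598.1701
→ Helmert⁻¹: X=-6096902.3051, Y=1435024.6521, Z=-1212580.7023
→ Helmert⁻¹: X=-6096427.5798, Y=1434979.2139, Z=-1212102.6723
→ geod (Bowring, a=6378137.000): φ=-11.02519800°, λ=166.75479900°, h=1885.4250 m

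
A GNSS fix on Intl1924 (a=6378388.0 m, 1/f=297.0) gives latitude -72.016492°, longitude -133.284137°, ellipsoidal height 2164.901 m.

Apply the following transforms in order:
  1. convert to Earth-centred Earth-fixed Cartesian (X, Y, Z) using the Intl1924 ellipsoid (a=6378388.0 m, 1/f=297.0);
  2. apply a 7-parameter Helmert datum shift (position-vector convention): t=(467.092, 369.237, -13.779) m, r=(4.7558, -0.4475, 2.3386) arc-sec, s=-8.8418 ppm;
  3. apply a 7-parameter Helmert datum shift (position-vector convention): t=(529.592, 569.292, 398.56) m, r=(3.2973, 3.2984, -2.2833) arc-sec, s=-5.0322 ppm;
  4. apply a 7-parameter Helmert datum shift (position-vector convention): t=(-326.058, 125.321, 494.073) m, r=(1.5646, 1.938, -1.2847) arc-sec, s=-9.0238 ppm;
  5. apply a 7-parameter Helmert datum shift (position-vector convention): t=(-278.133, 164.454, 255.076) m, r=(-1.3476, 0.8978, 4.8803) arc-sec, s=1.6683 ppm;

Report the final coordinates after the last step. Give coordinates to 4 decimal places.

X=-1354477.2123 m, Y=-1436953.8303 m, Z=-6045215.4064 m

start: φ=-72.016492°, λ=-133.284137°, h=2164.901 m
→ ECEF (a=6378388.000, f=1/297.0): X=-1354757.2056, Y=-1438431.1138, Z=-6046457.3638
→ Helmert 7p (PV): X=-1354248.7086, Y=-1437925.1078, Z=-6046453.7856
→ Helmert 7p (PV): X=-1353824.9081, Y=-1437236.9321, Z=-6046026.1291
→ Helmert 7p (PV): X=-1354204.5072, Y=-1437044.3486, Z=-6045475.6799
→ Helmert 7p (PV): X=-1354477.2123, Y=-1436953.8303, Z=-6045215.4064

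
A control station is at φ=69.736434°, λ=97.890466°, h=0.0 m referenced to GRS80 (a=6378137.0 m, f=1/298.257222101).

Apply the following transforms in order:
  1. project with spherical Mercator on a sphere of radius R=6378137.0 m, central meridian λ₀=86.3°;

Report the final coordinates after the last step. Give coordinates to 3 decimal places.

E=1290244.773 m, N=10983468.420 m

start: φ=69.736434°, λ=97.890466°, h=0.000 m
→ merc (R=6378137.0, λ₀=86.3°): E=1290244.7732, N=10983468.4200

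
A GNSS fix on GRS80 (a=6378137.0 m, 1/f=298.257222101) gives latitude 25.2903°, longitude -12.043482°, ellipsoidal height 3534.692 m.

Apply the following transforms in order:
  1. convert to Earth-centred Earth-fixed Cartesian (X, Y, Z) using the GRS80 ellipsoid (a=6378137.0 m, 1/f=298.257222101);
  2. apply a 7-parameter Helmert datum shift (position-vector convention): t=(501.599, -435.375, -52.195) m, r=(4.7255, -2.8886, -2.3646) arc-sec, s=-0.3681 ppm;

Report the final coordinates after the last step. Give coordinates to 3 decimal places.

start: φ=25.290300°, λ=-12.043482°, h=3534.692 m
→ ECEF (a=6378137.000, f=1/298.257222101): X=5646467.2591, Y=-1204673.1199, Z=2709694.9899
→ Helmert 7p (PV): X=5646915.0219, Y=-1205234.8607, Z=2709693.2735

X=5646915.022 m, Y=-1205234.861 m, Z=2709693.273 m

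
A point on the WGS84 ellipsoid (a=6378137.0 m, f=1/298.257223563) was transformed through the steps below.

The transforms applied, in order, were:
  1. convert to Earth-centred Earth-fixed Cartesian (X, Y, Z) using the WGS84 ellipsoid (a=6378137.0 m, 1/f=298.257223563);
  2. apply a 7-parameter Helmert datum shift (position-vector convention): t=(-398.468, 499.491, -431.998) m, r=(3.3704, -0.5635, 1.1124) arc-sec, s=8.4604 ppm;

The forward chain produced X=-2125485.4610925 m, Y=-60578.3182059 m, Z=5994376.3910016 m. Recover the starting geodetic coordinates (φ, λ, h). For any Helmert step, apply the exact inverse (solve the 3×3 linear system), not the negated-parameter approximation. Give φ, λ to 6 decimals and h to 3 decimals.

start: X=-2125485.4611, Y=-60578.3182, Z=5994376.3910 m
→ Helmert⁻¹: X=-2125052.9657, Y=-60967.8765, Z=5994764.4727
→ geod (Bowring, a=6378137.000): φ=70.59482200°, λ=-178.35663200°, h=1432.9100 m

φ=70.594822°, λ=-178.356632°, h=1432.910 m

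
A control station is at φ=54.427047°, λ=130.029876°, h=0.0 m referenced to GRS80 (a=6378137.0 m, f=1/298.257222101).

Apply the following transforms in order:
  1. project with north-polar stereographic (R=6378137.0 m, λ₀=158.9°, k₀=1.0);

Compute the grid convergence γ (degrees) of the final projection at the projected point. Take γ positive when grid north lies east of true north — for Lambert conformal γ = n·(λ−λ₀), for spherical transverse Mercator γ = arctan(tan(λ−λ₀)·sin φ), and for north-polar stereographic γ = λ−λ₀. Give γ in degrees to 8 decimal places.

-28.87012400

start: φ=54.427047°, λ=130.029876°, h=0.000 m
→ into stereo (λ₀=158.9°): φ=54.42704700°, λ−λ₀=-28.87012400°
convergence γ = -28.87012400°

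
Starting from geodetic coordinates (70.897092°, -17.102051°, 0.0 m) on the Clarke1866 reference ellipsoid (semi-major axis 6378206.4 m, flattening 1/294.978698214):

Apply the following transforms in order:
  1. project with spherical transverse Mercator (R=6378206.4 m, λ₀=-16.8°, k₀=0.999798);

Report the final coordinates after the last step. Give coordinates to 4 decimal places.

start: φ=70.897092°, λ=-17.102051°, h=0.000 m
→ tm (R=6378206.4, λ₀=-16.8°): E=-11001.8976, N=7890747.2104

E=-11001.8976 m, N=7890747.2104 m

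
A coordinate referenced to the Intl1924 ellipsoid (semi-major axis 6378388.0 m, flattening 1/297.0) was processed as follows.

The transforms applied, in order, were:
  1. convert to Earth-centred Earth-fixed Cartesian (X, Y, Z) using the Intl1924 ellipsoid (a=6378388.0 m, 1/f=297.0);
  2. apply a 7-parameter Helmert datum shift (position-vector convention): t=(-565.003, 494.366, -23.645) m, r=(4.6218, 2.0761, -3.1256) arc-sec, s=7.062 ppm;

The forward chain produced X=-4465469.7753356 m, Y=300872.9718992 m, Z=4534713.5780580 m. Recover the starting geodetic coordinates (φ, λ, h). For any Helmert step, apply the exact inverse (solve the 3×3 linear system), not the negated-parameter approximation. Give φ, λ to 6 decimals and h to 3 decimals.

φ=45.572346°, λ=176.150808°, h=3458.825 m

start: X=-4465469.7753, Y=300872.9719, Z=4534713.5781 m
→ Helmert⁻¹: X=-4464923.4359, Y=300410.4347, Z=4534653.5272
→ geod (Bowring, a=6378388.000): φ=45.57234600°, λ=176.15080800°, h=3458.8250 m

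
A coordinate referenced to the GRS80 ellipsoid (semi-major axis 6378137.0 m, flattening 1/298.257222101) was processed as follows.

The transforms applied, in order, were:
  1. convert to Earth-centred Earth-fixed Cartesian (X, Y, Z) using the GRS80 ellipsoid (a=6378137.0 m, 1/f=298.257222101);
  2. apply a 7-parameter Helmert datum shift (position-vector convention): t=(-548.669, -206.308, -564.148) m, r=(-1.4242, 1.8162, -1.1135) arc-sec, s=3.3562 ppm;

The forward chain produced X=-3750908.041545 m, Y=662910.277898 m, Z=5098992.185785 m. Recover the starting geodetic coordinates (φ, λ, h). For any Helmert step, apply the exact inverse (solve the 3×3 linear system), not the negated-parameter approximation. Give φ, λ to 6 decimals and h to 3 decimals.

start: X=-3750908.0415, Y=662910.2779, Z=5098992.1858 m
→ Helmert⁻¹: X=-3750395.2672, Y=663058.9035, Z=5099510.7740
→ geod (Bowring, a=6378137.000): φ=53.43019200°, λ=169.97388000°, h=371.6280 m

φ=53.430192°, λ=169.973880°, h=371.628 m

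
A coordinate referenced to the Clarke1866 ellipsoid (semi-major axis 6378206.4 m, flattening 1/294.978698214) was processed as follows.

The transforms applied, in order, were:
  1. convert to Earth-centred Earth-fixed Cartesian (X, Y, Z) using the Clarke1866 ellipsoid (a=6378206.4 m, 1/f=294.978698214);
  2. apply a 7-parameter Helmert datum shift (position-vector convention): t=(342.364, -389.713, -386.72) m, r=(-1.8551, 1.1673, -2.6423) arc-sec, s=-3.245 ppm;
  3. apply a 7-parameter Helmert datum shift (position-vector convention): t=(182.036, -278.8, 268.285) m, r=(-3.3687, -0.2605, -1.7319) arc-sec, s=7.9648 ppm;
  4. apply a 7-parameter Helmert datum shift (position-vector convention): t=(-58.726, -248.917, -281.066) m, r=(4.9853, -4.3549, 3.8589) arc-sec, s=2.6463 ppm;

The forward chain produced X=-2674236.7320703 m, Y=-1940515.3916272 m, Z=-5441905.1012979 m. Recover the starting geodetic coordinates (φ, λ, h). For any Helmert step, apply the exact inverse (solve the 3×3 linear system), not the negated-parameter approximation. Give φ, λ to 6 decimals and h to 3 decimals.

φ=-58.906436°, λ=-144.052600°, h=3574.331 m

start: X=-2674236.7321, Y=-1940515.3916, Z=-5441905.1013 m
→ Helmert⁻¹: X=-2674322.1176, Y=-1940342.8257, Z=-5441506.2748
→ Helmert⁻¹: X=-2674473.4355, Y=-1939982.1554, Z=-5441759.5235
→ Helmert⁻¹: X=-2674768.8385, Y=-1939584.0618, Z=-5441423.0421
→ geod (Bowring, a=6378206.400): φ=-58.90643600°, λ=-144.05260000°, h=3574.3310 m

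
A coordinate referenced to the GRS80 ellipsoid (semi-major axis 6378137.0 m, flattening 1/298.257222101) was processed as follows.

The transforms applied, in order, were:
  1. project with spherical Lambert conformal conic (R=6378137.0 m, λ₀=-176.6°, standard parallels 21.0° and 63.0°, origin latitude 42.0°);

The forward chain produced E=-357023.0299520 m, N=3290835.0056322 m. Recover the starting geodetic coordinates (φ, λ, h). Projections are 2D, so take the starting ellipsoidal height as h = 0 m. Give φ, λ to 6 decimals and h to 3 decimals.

start: E=-357023.0300, N=3290835.0056 m
→ lcc⁻¹: φ=71.96955400°, λ=173.99615000°

φ=71.969554°, λ=173.996150°, h=0.000 m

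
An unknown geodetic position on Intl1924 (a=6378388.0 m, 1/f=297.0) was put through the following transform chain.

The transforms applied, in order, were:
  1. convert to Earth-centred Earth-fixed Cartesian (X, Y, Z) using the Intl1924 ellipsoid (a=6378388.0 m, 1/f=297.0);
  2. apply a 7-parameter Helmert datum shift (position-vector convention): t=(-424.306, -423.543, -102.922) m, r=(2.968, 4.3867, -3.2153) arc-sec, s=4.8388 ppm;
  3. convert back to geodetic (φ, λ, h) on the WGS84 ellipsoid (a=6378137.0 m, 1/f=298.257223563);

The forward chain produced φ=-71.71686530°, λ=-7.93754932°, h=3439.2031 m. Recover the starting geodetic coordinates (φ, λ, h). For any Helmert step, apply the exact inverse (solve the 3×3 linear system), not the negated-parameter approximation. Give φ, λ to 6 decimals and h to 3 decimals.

start: φ=-71.716865°, λ=-7.937549°, h=3439.203 m
→ ECEF (a=6378137.000, f=1/298.257223563): X=1988810.2318, Y=-277298.8276, Z=-6037114.7367
→ Helmert⁻¹: X=1989357.6187, Y=-276929.8014, Z=-6036936.3099
→ geod (Bowring, a=6378388.000): φ=-71.71267500°, λ=-7.92496700°, h=3255.2550 m

φ=-71.712675°, λ=-7.924967°, h=3255.255 m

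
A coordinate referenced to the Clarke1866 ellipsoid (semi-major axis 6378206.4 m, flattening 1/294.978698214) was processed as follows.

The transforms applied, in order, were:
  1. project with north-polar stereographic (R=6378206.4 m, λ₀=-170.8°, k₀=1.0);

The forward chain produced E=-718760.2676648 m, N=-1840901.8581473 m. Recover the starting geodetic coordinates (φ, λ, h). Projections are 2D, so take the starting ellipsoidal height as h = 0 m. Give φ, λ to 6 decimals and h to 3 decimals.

φ=72.387316°, λ=167.872377°, h=0.000 m

start: E=-718760.2677, N=-1840901.8581 m
→ stereo⁻¹: φ=72.38731600°, λ=167.87237700°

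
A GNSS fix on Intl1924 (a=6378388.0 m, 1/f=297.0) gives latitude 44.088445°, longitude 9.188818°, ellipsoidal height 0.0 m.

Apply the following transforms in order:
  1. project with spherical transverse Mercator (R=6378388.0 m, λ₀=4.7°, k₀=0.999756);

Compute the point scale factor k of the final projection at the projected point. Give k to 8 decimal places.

1.00133942

start: φ=44.088445°, λ=9.188818°, h=0.000 m
→ into tm (λ₀=4.7°): φ=44.08844500°, λ−λ₀=4.48881800°
scale k = 1.00133942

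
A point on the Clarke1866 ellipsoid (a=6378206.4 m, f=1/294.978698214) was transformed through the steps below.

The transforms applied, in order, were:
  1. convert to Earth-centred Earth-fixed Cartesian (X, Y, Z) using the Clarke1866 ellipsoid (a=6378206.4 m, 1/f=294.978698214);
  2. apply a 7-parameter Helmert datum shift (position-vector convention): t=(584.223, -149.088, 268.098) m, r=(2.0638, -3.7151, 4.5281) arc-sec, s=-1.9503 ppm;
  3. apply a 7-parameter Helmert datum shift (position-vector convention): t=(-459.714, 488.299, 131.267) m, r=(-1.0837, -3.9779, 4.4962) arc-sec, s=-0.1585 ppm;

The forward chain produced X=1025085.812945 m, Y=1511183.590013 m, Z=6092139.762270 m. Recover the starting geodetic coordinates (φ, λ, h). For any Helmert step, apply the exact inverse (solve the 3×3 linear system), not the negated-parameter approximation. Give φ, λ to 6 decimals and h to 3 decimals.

start: X=1025085.8129, Y=1511183.5900, Z=6092139.7623 m
→ Helmert⁻¹: X=1025696.1054, Y=1510641.1652, Z=6091997.6167
→ Helmert⁻¹: X=1025256.7684, Y=1510831.6435, Z=6091707.8164
→ geod (Bowring, a=6378206.400): φ=73.42171600°, λ=55.83901800°, h=1097.1120 m

φ=73.421716°, λ=55.839018°, h=1097.112 m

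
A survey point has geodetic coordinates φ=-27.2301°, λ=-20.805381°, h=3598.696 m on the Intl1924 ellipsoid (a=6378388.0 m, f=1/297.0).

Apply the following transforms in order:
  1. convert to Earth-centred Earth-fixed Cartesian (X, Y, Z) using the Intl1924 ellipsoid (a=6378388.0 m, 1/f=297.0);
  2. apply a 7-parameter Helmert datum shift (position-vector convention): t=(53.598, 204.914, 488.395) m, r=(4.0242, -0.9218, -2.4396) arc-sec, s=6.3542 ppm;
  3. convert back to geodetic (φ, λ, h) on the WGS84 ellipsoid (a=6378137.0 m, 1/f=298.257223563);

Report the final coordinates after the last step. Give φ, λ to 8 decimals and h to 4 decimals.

start: φ=-27.230100°, λ=-20.805381°, h=3598.696 m
→ ECEF (a=6378388.000, f=1/297.0): X=5308410.4727, Y=-2017046.4805, Z=-2902596.4266
→ Helmert 7p (PV): X=5308486.9165, Y=-2016860.5393, Z=-2902142.1043
→ geod (Bowring, a=6378137.000): φ=-27.22576473°, λ=-20.80335331°, h=3627.5703 m

φ=-27.22576473°, λ=-20.80335331°, h=3627.5703 m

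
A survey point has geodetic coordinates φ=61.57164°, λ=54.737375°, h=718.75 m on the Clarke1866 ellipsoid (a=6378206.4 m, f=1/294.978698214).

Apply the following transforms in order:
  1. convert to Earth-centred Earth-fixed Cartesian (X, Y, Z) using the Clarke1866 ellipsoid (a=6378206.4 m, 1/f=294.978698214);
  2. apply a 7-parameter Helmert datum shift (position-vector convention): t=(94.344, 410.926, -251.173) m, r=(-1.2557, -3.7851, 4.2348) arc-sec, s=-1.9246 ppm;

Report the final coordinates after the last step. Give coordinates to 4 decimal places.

start: φ=61.571640°, λ=54.737375°, h=718.750 m
→ ECEF (a=6378206.400, f=1/294.978698214): X=1757797.3162, Y=2486063.2295, Z=5586382.9788
→ Helmert 7p (PV): X=1757734.7224, Y=2486539.4686, Z=5586138.1763

X=1757734.7224 m, Y=2486539.4686 m, Z=5586138.1763 m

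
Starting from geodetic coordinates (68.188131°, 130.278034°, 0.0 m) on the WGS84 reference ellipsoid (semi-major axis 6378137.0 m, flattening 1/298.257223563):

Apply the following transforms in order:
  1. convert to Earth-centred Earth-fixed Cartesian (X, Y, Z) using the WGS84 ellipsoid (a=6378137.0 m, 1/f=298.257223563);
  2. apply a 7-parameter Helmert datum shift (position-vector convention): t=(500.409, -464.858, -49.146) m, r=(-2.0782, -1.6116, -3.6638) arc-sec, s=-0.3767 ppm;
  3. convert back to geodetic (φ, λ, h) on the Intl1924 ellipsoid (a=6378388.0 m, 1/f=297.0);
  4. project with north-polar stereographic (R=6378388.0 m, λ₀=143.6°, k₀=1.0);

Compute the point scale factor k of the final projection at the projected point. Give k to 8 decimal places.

1.03710589

start: φ=68.188131°, λ=130.278034°, h=0.000 m
→ ECEF (a=6378137.000, f=1/298.257223563): X=-1536548.7420, Y=1813244.8712, Z=5898921.6353
→ Helmert 7p (PV): X=-1536061.6361, Y=1812866.0572, Z=5898839.9926
→ geod (Bowring, a=6378388.000): φ=68.19345247°, λ=130.27497841°, h=-472.4426 m
→ into stereo (λ₀=143.6°): φ=68.19345247°, λ−λ₀=-13.32502159°
scale k = 1.03710589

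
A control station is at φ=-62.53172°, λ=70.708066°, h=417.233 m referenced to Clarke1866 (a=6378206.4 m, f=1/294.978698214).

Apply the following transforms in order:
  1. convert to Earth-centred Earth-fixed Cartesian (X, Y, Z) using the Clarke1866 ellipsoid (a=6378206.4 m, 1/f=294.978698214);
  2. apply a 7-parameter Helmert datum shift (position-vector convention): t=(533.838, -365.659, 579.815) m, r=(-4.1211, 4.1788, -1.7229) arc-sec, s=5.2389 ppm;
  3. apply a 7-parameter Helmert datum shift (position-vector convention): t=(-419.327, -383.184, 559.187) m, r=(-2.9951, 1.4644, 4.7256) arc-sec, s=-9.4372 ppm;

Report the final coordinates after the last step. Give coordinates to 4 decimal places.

X=974560.2220 m, Y=2783463.6501 m, Z=-5635228.7655 m

start: φ=-62.531720°, λ=70.708066°, h=417.233 m
→ ECEF (a=6378206.400, f=1/294.978698214): X=974644.5290, Y=2784404.4260, Z=-5636268.7014
→ Helmert 7p (PV): X=975092.5430, Y=2783932.6018, Z=-5635793.7918
→ Helmert 7p (PV): X=974560.2220, Y=2783463.6501, Z=-5635228.7655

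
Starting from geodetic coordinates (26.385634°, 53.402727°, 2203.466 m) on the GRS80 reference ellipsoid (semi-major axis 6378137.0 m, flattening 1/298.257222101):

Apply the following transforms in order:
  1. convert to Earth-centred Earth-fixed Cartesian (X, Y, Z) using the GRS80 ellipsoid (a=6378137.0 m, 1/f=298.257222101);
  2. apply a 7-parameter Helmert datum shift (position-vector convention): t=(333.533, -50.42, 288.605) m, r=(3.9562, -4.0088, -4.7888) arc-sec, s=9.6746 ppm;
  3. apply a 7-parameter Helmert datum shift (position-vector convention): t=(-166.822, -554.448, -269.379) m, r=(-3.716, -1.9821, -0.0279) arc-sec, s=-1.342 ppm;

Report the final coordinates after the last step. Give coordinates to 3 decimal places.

X=3410073.170 m, Y=4591177.590 m, Z=2818525.733 m

start: φ=26.385634°, λ=53.402727°, h=2203.466 m
→ ECEF (a=6378137.000, f=1/298.257222101): X=3409852.6809, Y=4591827.0981, Z=2818378.6299
→ Helmert 7p (PV): X=3410271.0349, Y=4591687.8782, Z=2818848.8464
→ Helmert 7p (PV): X=3410073.1698, Y=4591177.5902, Z=2818525.7332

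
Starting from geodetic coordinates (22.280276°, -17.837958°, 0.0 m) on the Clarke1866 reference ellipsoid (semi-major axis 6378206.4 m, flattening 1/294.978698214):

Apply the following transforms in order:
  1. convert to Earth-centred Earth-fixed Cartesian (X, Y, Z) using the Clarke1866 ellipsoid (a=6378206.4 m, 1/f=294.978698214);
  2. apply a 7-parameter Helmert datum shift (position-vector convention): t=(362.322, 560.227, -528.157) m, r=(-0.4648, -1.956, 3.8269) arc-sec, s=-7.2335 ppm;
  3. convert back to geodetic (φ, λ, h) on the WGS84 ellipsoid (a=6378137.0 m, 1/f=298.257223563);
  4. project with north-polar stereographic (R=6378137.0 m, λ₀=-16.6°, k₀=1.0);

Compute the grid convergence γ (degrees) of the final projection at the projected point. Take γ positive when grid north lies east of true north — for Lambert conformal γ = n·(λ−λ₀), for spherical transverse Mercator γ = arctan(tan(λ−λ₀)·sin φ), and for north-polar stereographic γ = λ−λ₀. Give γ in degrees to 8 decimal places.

-1.23066127

start: φ=22.280276°, λ=-17.837958°, h=0.000 m
→ ECEF (a=6378206.400, f=1/294.978698214): X=5621017.1712, Y=-1808819.7996, Z=2403019.3064
→ Helmert 7p (PV): X=5621349.6054, Y=-1808136.7857, Z=2402531.1466
→ geod (Bowring, a=6378137.000): φ=22.27432548°, λ=-17.83066127°, h=-50.4791 m
→ into stereo (λ₀=-16.6°): φ=22.27432548°, λ−λ₀=-1.23066127°
convergence γ = -1.23066127°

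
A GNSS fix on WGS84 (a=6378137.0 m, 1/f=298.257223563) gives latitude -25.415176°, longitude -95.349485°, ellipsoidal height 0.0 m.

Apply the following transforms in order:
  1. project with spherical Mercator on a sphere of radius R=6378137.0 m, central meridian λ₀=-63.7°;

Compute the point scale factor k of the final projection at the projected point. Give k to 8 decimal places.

start: φ=-25.415176°, λ=-95.349485°, h=0.000 m
→ into merc (λ₀=-63.7°): φ=-25.41517600°, λ−λ₀=-31.64948500°
scale k = 1.10714795

1.10714795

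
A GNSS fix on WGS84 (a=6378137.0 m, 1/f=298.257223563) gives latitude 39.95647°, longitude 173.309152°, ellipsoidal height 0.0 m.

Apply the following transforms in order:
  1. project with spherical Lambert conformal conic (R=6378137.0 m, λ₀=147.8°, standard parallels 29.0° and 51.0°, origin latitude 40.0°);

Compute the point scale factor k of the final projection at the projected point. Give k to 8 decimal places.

0.98159043

start: φ=39.956470°, λ=173.309152°, h=0.000 m
→ into lcc (λ₀=147.8°): φ=39.95647000°, λ−λ₀=25.50915200°
scale k = 0.98159043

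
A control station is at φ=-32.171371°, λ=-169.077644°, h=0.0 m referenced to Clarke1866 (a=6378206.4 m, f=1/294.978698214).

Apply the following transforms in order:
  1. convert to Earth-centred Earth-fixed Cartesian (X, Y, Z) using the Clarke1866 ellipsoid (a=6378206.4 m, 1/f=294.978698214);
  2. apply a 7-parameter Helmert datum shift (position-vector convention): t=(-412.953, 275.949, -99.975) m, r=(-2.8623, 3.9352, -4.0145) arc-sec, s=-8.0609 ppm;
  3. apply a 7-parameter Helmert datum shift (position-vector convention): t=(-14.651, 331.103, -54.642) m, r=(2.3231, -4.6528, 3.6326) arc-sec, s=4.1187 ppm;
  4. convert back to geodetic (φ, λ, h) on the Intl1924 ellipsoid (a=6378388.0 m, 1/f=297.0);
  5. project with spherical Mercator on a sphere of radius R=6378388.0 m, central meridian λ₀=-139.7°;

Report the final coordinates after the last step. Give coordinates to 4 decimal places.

E=-3271231.1219 m, N=-3785804.2277 m

start: φ=-32.171371°, λ=-169.077644°, h=0.000 m
→ ECEF (a=6378206.400, f=1/294.978698214): X=-5306184.1783, Y=-1023957.3518, Z=-3376351.7053
→ Helmert 7p (PV): X=-5306638.7025, Y=-1023616.7288, Z=-3376309.0221
→ Helmert 7p (PV): X=-5306581.0215, Y=-1023345.2726, Z=-3376508.8034
→ geod (Bowring, a=6378388.000): φ=-32.17006643°, λ=-169.08481276°, h=92.2966 m
→ merc (R=6378388.0, λ₀=-139.7°): E=-3271231.1219, N=-3785804.2277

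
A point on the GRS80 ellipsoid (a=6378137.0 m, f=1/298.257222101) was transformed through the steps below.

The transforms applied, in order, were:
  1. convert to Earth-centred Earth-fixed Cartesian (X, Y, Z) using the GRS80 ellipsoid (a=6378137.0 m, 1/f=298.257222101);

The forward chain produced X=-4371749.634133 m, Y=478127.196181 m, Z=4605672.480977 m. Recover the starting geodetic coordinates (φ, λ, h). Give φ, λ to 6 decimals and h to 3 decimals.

φ=46.514649°, λ=173.758512°, h=1200.904 m

start: X=-4371749.6341, Y=478127.1962, Z=4605672.4810 m
→ geod (Bowring, a=6378137.000): φ=46.51464900°, λ=173.75851200°, h=1200.9040 m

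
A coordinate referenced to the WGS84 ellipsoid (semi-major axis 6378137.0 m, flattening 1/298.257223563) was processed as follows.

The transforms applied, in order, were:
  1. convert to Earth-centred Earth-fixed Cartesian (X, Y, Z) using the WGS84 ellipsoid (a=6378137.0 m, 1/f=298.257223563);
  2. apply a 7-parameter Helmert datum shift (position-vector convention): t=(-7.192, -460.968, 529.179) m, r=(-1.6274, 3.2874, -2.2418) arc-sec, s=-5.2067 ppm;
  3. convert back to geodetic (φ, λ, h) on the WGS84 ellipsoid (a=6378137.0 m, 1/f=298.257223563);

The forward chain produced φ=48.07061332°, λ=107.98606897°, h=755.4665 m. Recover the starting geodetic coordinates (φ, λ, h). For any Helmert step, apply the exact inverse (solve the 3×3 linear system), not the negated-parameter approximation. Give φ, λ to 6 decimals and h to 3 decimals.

start: φ=48.070613°, λ=107.986069°, h=755.467 m
→ ECEF (a=6378137.000, f=1/298.257223563): X=-1318633.8604, Y=4061697.7708, Z=4722688.5000
→ Helmert⁻¹: X=-1318752.9449, Y=4062128.2990, Z=4722194.9397
→ geod (Bowring, a=6378137.000): φ=48.06466200°, λ=107.98580500°, h=686.5050 m

φ=48.064662°, λ=107.985805°, h=686.505 m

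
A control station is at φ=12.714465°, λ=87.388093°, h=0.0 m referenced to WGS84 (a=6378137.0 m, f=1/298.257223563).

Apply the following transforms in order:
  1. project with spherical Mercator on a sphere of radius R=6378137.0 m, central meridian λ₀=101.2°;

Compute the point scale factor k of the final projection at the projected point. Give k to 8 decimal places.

1.02513738

start: φ=12.714465°, λ=87.388093°, h=0.000 m
→ into merc (λ₀=101.2°): φ=12.71446500°, λ−λ₀=-13.81190700°
scale k = 1.02513738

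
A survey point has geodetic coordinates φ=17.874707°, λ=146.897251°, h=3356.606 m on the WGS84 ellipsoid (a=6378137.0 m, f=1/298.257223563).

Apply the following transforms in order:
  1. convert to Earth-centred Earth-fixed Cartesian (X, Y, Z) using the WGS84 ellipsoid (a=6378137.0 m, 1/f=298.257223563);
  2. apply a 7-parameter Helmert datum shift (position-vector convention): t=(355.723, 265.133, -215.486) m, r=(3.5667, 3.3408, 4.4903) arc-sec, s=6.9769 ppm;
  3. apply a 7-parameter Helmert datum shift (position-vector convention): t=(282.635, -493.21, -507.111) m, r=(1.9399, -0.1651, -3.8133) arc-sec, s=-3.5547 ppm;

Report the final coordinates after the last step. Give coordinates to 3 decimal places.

start: φ=17.874707°, λ=146.897251°, h=3356.606 m
→ ECEF (a=6378137.000, f=1/298.257223563): X=-5089295.2855, Y=3318017.8160, Z=1946221.3937
→ Helmert 7p (PV): X=-5089015.7799, Y=3318161.6519, Z=1946159.2915
→ Helmert 7p (PV): X=-5088655.2687, Y=3317732.4258, Z=1945672.3960

X=-5088655.269 m, Y=3317732.426 m, Z=1945672.396 m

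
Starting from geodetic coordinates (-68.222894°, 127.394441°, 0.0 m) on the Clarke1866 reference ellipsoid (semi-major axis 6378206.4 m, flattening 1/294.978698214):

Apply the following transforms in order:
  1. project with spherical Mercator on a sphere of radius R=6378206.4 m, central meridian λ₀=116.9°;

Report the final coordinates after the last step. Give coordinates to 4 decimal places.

start: φ=-68.222894°, λ=127.394441°, h=0.000 m
→ merc (R=6378206.4, λ₀=116.9°): E=1168248.5398, N=-10513668.8365

E=1168248.5398 m, N=-10513668.8365 m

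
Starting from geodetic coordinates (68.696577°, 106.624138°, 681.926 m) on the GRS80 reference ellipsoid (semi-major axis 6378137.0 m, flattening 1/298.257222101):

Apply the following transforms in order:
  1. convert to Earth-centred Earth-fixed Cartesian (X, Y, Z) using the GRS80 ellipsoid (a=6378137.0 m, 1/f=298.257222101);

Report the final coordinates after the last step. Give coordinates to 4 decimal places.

start: φ=68.696577°, λ=106.624138°, h=681.926 m
→ ECEF (a=6378137.000, f=1/298.257222101): X=-664943.9999, Y=2227082.8948, Z=5920395.3320

X=-664943.9999 m, Y=2227082.8948 m, Z=5920395.3320 m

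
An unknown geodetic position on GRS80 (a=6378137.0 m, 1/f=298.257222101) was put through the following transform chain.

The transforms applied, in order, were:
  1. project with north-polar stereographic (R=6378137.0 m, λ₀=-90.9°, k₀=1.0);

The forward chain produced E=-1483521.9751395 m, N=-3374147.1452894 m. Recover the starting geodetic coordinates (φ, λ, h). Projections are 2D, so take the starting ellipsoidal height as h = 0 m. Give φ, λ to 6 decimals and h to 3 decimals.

φ=57.767082°, λ=-114.633804°, h=0.000 m

start: E=-1483521.9751, N=-3374147.1453 m
→ stereo⁻¹: φ=57.76708200°, λ=-114.63380400°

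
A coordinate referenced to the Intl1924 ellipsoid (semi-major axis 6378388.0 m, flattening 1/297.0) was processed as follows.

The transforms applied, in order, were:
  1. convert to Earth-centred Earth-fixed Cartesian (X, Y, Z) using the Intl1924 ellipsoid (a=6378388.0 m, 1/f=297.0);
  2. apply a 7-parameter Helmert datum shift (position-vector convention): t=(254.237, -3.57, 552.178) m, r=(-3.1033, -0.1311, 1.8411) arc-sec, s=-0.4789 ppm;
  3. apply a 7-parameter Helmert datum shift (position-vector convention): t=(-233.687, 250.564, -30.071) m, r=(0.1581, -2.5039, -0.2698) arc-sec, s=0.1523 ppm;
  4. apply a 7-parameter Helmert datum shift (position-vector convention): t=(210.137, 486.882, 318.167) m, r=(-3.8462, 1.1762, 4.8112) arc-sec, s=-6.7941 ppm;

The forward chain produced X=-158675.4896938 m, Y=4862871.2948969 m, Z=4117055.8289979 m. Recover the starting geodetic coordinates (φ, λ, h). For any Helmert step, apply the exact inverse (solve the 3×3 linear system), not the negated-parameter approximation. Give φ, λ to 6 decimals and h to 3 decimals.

φ=40.428176°, λ=91.869832°, h=3153.231 m

start: X=-158675.4897, Y=4862871.2949, Z=4117055.8290 m
→ Helmert⁻¹: X=-158796.7661, Y=4862344.3860, Z=4116855.3939
→ Helmert⁻¹: X=-158519.4389, Y=4862096.0297, Z=4116883.0354
→ Helmert⁻¹: X=-158727.7374, Y=4862041.4127, Z=4116406.0801
→ geod (Bowring, a=6378388.000): φ=40.42817600°, λ=91.86983200°, h=3153.2310 m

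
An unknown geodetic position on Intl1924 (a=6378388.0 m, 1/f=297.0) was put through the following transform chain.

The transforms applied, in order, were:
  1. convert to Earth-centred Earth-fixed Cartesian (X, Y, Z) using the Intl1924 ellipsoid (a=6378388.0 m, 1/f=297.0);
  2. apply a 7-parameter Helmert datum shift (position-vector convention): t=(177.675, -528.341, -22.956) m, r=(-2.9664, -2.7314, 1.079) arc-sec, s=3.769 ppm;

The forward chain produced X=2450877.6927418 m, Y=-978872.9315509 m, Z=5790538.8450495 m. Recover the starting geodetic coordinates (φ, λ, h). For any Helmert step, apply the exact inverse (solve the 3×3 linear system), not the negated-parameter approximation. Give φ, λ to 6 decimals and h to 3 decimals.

φ=65.645626°, λ=-21.763753°, h=2851.923 m

start: X=2450877.6927, Y=-978872.9316, Z=5790538.8450 m
→ Helmert⁻¹: X=2450762.3416, Y=-978436.9995, Z=5790493.4516
→ geod (Bowring, a=6378388.000): φ=65.64562600°, λ=-21.76375300°, h=2851.9230 m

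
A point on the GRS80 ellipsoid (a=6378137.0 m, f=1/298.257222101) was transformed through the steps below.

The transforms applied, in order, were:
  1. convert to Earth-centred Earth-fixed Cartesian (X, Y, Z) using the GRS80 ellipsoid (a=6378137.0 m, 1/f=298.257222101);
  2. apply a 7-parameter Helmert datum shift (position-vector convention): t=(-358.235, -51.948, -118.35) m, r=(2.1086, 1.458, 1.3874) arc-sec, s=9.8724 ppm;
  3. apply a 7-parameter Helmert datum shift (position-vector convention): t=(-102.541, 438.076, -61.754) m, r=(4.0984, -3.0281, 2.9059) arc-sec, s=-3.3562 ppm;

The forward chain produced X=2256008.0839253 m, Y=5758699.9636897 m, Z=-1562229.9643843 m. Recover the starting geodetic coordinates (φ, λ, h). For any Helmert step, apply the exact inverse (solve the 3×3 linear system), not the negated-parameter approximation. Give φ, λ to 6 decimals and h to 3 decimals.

φ=-14.268086°, λ=68.600387°, h=1968.207 m

start: X=2256008.0839, Y=5758699.9637, Z=-1562229.9644 m
→ Helmert⁻¹: X=2256176.3840, Y=5758218.3855, Z=-1562320.9890
→ Helmert⁻¹: X=2256562.1158, Y=5758182.3374, Z=-1562230.1304
→ geod (Bowring, a=6378137.000): φ=-14.26808600°, λ=68.60038700°, h=1968.2070 m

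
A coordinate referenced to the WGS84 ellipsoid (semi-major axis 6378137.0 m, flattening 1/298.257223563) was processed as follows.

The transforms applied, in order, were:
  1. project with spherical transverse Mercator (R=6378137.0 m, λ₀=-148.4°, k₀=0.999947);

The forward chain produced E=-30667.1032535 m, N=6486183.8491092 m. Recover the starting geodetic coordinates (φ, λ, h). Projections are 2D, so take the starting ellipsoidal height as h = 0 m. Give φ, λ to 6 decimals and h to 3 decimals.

start: E=-30667.1033, N=6486183.8491 m
→ tm⁻¹: φ=58.26839800°, λ=-148.92383000°

φ=58.268398°, λ=-148.923830°, h=0.000 m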